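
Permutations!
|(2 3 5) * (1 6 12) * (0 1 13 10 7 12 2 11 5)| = 20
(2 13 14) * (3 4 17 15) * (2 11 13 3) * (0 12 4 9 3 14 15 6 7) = (0 12 4 17 6 7)(2 14 11 13 15)(3 9) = [12, 1, 14, 9, 17, 5, 7, 0, 8, 3, 10, 13, 4, 15, 11, 2, 16, 6]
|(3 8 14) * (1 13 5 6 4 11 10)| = |(1 13 5 6 4 11 10)(3 8 14)| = 21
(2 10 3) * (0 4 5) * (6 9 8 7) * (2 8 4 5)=(0 5)(2 10 3 8 7 6 9 4)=[5, 1, 10, 8, 2, 0, 9, 6, 7, 4, 3]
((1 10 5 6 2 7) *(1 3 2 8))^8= ((1 10 5 6 8)(2 7 3))^8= (1 6 10 8 5)(2 3 7)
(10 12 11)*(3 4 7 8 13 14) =[0, 1, 2, 4, 7, 5, 6, 8, 13, 9, 12, 10, 11, 14, 3] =(3 4 7 8 13 14)(10 12 11)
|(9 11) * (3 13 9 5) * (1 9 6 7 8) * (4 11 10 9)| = 18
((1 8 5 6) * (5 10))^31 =((1 8 10 5 6))^31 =(1 8 10 5 6)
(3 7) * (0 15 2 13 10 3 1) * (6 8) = (0 15 2 13 10 3 7 1)(6 8) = [15, 0, 13, 7, 4, 5, 8, 1, 6, 9, 3, 11, 12, 10, 14, 2]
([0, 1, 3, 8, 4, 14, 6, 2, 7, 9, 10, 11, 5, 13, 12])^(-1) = (2 7 8 3)(5 12 14)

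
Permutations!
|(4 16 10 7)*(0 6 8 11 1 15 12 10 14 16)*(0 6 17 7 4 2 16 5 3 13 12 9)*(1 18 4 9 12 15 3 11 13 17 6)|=|(0 6 8 13 15 12 10 9)(1 3 17 7 2 16 14 5 11 18 4)|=88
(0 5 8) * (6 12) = (0 5 8)(6 12) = [5, 1, 2, 3, 4, 8, 12, 7, 0, 9, 10, 11, 6]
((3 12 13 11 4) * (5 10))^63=(3 11 12 4 13)(5 10)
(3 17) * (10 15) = (3 17)(10 15) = [0, 1, 2, 17, 4, 5, 6, 7, 8, 9, 15, 11, 12, 13, 14, 10, 16, 3]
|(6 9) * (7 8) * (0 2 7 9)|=|(0 2 7 8 9 6)|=6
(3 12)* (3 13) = (3 12 13) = [0, 1, 2, 12, 4, 5, 6, 7, 8, 9, 10, 11, 13, 3]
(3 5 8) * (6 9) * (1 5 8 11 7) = [0, 5, 2, 8, 4, 11, 9, 1, 3, 6, 10, 7] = (1 5 11 7)(3 8)(6 9)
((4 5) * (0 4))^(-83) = (0 4 5)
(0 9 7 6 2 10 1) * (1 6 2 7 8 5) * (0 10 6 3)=[9, 10, 6, 0, 4, 1, 7, 2, 5, 8, 3]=(0 9 8 5 1 10 3)(2 6 7)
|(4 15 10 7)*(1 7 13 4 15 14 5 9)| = |(1 7 15 10 13 4 14 5 9)| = 9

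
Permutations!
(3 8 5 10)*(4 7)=(3 8 5 10)(4 7)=[0, 1, 2, 8, 7, 10, 6, 4, 5, 9, 3]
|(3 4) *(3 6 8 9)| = |(3 4 6 8 9)| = 5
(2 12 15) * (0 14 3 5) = (0 14 3 5)(2 12 15) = [14, 1, 12, 5, 4, 0, 6, 7, 8, 9, 10, 11, 15, 13, 3, 2]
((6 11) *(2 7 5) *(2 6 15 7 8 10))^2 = (2 10 8)(5 11 7 6 15) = ((2 8 10)(5 6 11 15 7))^2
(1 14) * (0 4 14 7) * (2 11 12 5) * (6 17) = (0 4 14 1 7)(2 11 12 5)(6 17) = [4, 7, 11, 3, 14, 2, 17, 0, 8, 9, 10, 12, 5, 13, 1, 15, 16, 6]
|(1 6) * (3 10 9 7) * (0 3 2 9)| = 6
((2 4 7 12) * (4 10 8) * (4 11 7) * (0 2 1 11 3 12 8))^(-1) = (0 10 2)(1 12 3 8 7 11)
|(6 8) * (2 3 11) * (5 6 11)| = 6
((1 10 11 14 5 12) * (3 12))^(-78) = ((1 10 11 14 5 3 12))^(-78) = (1 12 3 5 14 11 10)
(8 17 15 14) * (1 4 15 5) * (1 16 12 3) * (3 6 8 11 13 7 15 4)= [0, 3, 2, 1, 4, 16, 8, 15, 17, 9, 10, 13, 6, 7, 11, 14, 12, 5]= (1 3)(5 16 12 6 8 17)(7 15 14 11 13)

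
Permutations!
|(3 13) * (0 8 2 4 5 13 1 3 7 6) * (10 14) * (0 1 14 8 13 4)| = |(0 13 7 6 1 3 14 10 8 2)(4 5)| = 10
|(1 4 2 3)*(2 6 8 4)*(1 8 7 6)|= |(1 2 3 8 4)(6 7)|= 10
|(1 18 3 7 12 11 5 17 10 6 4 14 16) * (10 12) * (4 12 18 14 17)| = |(1 14 16)(3 7 10 6 12 11 5 4 17 18)| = 30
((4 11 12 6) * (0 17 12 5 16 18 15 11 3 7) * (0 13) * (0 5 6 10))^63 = (0 10 12 17)(3 5 15 4 13 18 6 7 16 11)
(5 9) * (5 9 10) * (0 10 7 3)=(0 10 5 7 3)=[10, 1, 2, 0, 4, 7, 6, 3, 8, 9, 5]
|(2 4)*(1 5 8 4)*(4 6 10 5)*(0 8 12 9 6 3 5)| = |(0 8 3 5 12 9 6 10)(1 4 2)| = 24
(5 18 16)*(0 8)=(0 8)(5 18 16)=[8, 1, 2, 3, 4, 18, 6, 7, 0, 9, 10, 11, 12, 13, 14, 15, 5, 17, 16]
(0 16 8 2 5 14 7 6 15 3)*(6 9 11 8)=(0 16 6 15 3)(2 5 14 7 9 11 8)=[16, 1, 5, 0, 4, 14, 15, 9, 2, 11, 10, 8, 12, 13, 7, 3, 6]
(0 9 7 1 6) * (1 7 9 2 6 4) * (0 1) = (9)(0 2 6 1 4) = [2, 4, 6, 3, 0, 5, 1, 7, 8, 9]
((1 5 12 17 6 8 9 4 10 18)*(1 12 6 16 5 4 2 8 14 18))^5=((1 4 10)(2 8 9)(5 6 14 18 12 17 16))^5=(1 10 4)(2 9 8)(5 17 18 6 16 12 14)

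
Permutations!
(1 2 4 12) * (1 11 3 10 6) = (1 2 4 12 11 3 10 6) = [0, 2, 4, 10, 12, 5, 1, 7, 8, 9, 6, 3, 11]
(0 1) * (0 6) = (0 1 6) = [1, 6, 2, 3, 4, 5, 0]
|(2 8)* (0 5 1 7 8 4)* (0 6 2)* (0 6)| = 8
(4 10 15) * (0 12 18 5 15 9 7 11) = (0 12 18 5 15 4 10 9 7 11) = [12, 1, 2, 3, 10, 15, 6, 11, 8, 7, 9, 0, 18, 13, 14, 4, 16, 17, 5]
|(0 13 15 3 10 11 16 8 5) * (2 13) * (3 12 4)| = |(0 2 13 15 12 4 3 10 11 16 8 5)| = 12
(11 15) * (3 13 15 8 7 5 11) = [0, 1, 2, 13, 4, 11, 6, 5, 7, 9, 10, 8, 12, 15, 14, 3] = (3 13 15)(5 11 8 7)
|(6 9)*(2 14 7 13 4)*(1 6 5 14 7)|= 20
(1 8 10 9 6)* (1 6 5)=(1 8 10 9 5)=[0, 8, 2, 3, 4, 1, 6, 7, 10, 5, 9]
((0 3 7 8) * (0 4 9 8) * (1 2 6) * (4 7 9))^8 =((0 3 9 8 7)(1 2 6))^8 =(0 8 3 7 9)(1 6 2)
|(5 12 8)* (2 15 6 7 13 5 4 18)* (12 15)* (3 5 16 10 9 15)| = 70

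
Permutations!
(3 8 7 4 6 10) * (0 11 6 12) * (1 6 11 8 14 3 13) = (0 8 7 4 12)(1 6 10 13)(3 14) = [8, 6, 2, 14, 12, 5, 10, 4, 7, 9, 13, 11, 0, 1, 3]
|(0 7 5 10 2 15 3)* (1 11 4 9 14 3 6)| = |(0 7 5 10 2 15 6 1 11 4 9 14 3)| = 13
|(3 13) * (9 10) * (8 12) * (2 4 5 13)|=|(2 4 5 13 3)(8 12)(9 10)|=10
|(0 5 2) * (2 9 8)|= |(0 5 9 8 2)|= 5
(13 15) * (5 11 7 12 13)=(5 11 7 12 13 15)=[0, 1, 2, 3, 4, 11, 6, 12, 8, 9, 10, 7, 13, 15, 14, 5]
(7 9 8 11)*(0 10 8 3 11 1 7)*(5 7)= (0 10 8 1 5 7 9 3 11)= [10, 5, 2, 11, 4, 7, 6, 9, 1, 3, 8, 0]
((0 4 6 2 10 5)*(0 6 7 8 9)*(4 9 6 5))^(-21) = ((0 9)(2 10 4 7 8 6))^(-21) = (0 9)(2 7)(4 6)(8 10)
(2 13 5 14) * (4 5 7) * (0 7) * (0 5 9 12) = [7, 1, 13, 3, 9, 14, 6, 4, 8, 12, 10, 11, 0, 5, 2] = (0 7 4 9 12)(2 13 5 14)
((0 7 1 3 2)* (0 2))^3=(0 3 1 7)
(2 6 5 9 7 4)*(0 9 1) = (0 9 7 4 2 6 5 1) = [9, 0, 6, 3, 2, 1, 5, 4, 8, 7]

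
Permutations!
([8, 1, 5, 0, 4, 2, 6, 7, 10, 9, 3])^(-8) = (10)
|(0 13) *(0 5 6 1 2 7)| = 7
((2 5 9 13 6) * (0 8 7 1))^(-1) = (0 1 7 8)(2 6 13 9 5)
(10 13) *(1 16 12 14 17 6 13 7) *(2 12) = (1 16 2 12 14 17 6 13 10 7) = [0, 16, 12, 3, 4, 5, 13, 1, 8, 9, 7, 11, 14, 10, 17, 15, 2, 6]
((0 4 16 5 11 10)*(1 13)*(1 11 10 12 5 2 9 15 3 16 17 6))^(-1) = (0 10 5 12 11 13 1 6 17 4)(2 16 3 15 9)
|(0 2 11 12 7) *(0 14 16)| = |(0 2 11 12 7 14 16)| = 7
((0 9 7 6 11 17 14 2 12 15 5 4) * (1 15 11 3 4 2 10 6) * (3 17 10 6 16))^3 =(17)(0 1 2 10 4 7 5 11 3 9 15 12 16)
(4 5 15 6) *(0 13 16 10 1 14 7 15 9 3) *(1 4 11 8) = [13, 14, 2, 0, 5, 9, 11, 15, 1, 3, 4, 8, 12, 16, 7, 6, 10] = (0 13 16 10 4 5 9 3)(1 14 7 15 6 11 8)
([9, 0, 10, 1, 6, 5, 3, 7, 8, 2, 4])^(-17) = (0 1 3 6 4 10 2 9)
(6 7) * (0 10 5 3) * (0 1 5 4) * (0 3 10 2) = [2, 5, 0, 1, 3, 10, 7, 6, 8, 9, 4] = (0 2)(1 5 10 4 3)(6 7)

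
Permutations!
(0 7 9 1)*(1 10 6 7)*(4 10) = (0 1)(4 10 6 7 9) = [1, 0, 2, 3, 10, 5, 7, 9, 8, 4, 6]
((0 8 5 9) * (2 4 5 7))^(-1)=((0 8 7 2 4 5 9))^(-1)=(0 9 5 4 2 7 8)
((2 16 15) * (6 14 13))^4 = (2 16 15)(6 14 13)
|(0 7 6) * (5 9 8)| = 3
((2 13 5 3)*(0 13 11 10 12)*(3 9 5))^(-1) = ((0 13 3 2 11 10 12)(5 9))^(-1) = (0 12 10 11 2 3 13)(5 9)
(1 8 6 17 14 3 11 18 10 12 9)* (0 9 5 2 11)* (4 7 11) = [9, 8, 4, 0, 7, 2, 17, 11, 6, 1, 12, 18, 5, 13, 3, 15, 16, 14, 10] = (0 9 1 8 6 17 14 3)(2 4 7 11 18 10 12 5)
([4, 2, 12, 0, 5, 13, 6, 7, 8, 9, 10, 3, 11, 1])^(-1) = (0 3 11 12 2 1 13 5 4)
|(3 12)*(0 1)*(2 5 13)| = |(0 1)(2 5 13)(3 12)| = 6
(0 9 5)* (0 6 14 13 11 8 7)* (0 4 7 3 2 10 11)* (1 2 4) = (0 9 5 6 14 13)(1 2 10 11 8 3 4 7) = [9, 2, 10, 4, 7, 6, 14, 1, 3, 5, 11, 8, 12, 0, 13]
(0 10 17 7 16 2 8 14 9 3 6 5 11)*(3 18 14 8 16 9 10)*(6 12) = (0 3 12 6 5 11)(2 16)(7 9 18 14 10 17) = [3, 1, 16, 12, 4, 11, 5, 9, 8, 18, 17, 0, 6, 13, 10, 15, 2, 7, 14]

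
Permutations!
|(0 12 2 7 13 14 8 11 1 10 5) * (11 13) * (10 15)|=9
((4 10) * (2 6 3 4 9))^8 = ((2 6 3 4 10 9))^8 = (2 3 10)(4 9 6)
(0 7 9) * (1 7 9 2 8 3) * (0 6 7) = (0 9 6 7 2 8 3 1) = [9, 0, 8, 1, 4, 5, 7, 2, 3, 6]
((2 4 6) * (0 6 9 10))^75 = (0 4)(2 10)(6 9)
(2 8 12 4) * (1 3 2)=(1 3 2 8 12 4)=[0, 3, 8, 2, 1, 5, 6, 7, 12, 9, 10, 11, 4]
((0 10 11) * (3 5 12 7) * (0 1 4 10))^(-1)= ((1 4 10 11)(3 5 12 7))^(-1)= (1 11 10 4)(3 7 12 5)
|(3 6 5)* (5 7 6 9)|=6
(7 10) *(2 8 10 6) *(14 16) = (2 8 10 7 6)(14 16) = [0, 1, 8, 3, 4, 5, 2, 6, 10, 9, 7, 11, 12, 13, 16, 15, 14]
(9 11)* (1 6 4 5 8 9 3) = (1 6 4 5 8 9 11 3) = [0, 6, 2, 1, 5, 8, 4, 7, 9, 11, 10, 3]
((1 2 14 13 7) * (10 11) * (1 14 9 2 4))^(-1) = (1 4)(2 9)(7 13 14)(10 11)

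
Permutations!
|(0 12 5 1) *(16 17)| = 4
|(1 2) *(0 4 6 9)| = 4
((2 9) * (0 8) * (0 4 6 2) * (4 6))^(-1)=((0 8 6 2 9))^(-1)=(0 9 2 6 8)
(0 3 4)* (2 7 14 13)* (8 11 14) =(0 3 4)(2 7 8 11 14 13) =[3, 1, 7, 4, 0, 5, 6, 8, 11, 9, 10, 14, 12, 2, 13]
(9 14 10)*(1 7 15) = (1 7 15)(9 14 10) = [0, 7, 2, 3, 4, 5, 6, 15, 8, 14, 9, 11, 12, 13, 10, 1]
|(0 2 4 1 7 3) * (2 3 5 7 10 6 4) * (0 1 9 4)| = |(0 3 1 10 6)(4 9)(5 7)| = 10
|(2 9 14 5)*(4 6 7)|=12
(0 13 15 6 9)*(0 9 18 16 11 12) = (0 13 15 6 18 16 11 12) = [13, 1, 2, 3, 4, 5, 18, 7, 8, 9, 10, 12, 0, 15, 14, 6, 11, 17, 16]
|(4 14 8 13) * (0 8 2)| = |(0 8 13 4 14 2)| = 6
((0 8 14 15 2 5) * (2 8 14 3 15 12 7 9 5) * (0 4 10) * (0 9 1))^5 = (3 8 15)(4 10 9 5)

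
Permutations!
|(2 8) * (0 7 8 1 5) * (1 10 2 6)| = 6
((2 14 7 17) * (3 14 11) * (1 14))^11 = ((1 14 7 17 2 11 3))^11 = (1 2 14 11 7 3 17)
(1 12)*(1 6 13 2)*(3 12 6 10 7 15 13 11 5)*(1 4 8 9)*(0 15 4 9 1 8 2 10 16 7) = (0 15 13 10)(1 6 11 5 3 12 16 7 4 2 9 8) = [15, 6, 9, 12, 2, 3, 11, 4, 1, 8, 0, 5, 16, 10, 14, 13, 7]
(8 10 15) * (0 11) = (0 11)(8 10 15) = [11, 1, 2, 3, 4, 5, 6, 7, 10, 9, 15, 0, 12, 13, 14, 8]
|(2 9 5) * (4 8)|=6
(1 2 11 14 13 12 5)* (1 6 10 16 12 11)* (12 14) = (1 2)(5 6 10 16 14 13 11 12) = [0, 2, 1, 3, 4, 6, 10, 7, 8, 9, 16, 12, 5, 11, 13, 15, 14]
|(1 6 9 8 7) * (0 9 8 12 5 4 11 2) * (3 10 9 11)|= |(0 11 2)(1 6 8 7)(3 10 9 12 5 4)|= 12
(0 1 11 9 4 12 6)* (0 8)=(0 1 11 9 4 12 6 8)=[1, 11, 2, 3, 12, 5, 8, 7, 0, 4, 10, 9, 6]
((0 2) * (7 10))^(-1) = ((0 2)(7 10))^(-1) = (0 2)(7 10)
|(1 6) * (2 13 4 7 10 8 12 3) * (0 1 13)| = 11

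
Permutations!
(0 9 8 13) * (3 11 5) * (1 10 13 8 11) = (0 9 11 5 3 1 10 13) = [9, 10, 2, 1, 4, 3, 6, 7, 8, 11, 13, 5, 12, 0]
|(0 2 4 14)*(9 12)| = 4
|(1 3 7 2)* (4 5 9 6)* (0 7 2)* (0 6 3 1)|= |(0 7 6 4 5 9 3 2)|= 8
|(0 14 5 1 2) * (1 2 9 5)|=6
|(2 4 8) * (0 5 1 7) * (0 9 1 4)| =15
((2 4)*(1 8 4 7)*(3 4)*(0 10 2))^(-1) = ((0 10 2 7 1 8 3 4))^(-1) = (0 4 3 8 1 7 2 10)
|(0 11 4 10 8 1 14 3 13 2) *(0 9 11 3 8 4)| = 6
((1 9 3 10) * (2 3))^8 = ((1 9 2 3 10))^8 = (1 3 9 10 2)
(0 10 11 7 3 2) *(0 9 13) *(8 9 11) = [10, 1, 11, 2, 4, 5, 6, 3, 9, 13, 8, 7, 12, 0] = (0 10 8 9 13)(2 11 7 3)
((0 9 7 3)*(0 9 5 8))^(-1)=((0 5 8)(3 9 7))^(-1)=(0 8 5)(3 7 9)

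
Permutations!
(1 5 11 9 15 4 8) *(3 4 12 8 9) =(1 5 11 3 4 9 15 12 8) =[0, 5, 2, 4, 9, 11, 6, 7, 1, 15, 10, 3, 8, 13, 14, 12]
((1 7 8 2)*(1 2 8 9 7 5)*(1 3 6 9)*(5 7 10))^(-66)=((1 7)(3 6 9 10 5))^(-66)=(3 5 10 9 6)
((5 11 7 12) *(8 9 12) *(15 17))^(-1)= (5 12 9 8 7 11)(15 17)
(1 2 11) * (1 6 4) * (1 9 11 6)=[0, 2, 6, 3, 9, 5, 4, 7, 8, 11, 10, 1]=(1 2 6 4 9 11)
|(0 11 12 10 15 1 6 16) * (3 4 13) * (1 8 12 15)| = 9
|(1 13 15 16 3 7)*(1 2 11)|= 8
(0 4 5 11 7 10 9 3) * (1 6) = (0 4 5 11 7 10 9 3)(1 6) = [4, 6, 2, 0, 5, 11, 1, 10, 8, 3, 9, 7]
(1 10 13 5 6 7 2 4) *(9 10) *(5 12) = (1 9 10 13 12 5 6 7 2 4) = [0, 9, 4, 3, 1, 6, 7, 2, 8, 10, 13, 11, 5, 12]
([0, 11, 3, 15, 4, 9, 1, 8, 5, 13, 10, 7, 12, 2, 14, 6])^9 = (1 15 2 9 8 11 6 3 13 5 7)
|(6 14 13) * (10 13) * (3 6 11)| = |(3 6 14 10 13 11)| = 6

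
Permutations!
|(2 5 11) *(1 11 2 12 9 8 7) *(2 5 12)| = |(1 11 2 12 9 8 7)| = 7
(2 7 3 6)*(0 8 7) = [8, 1, 0, 6, 4, 5, 2, 3, 7] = (0 8 7 3 6 2)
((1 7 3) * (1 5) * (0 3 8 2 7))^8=(2 8 7)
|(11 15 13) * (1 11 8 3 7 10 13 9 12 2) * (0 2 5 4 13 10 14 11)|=|(0 2 1)(3 7 14 11 15 9 12 5 4 13 8)|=33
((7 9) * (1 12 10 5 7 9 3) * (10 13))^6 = (1 3 7 5 10 13 12)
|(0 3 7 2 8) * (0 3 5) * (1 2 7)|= 4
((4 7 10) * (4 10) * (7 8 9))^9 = ((10)(4 8 9 7))^9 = (10)(4 8 9 7)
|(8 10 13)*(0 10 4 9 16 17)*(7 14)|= 8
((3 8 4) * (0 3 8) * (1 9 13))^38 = ((0 3)(1 9 13)(4 8))^38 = (1 13 9)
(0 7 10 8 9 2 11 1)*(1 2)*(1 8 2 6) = (0 7 10 2 11 6 1)(8 9) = [7, 0, 11, 3, 4, 5, 1, 10, 9, 8, 2, 6]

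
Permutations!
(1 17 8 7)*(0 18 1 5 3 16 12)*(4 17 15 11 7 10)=(0 18 1 15 11 7 5 3 16 12)(4 17 8 10)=[18, 15, 2, 16, 17, 3, 6, 5, 10, 9, 4, 7, 0, 13, 14, 11, 12, 8, 1]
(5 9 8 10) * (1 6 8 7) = (1 6 8 10 5 9 7) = [0, 6, 2, 3, 4, 9, 8, 1, 10, 7, 5]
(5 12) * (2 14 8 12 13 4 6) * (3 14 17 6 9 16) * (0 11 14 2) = (0 11 14 8 12 5 13 4 9 16 3 2 17 6) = [11, 1, 17, 2, 9, 13, 0, 7, 12, 16, 10, 14, 5, 4, 8, 15, 3, 6]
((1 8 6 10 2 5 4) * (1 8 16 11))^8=((1 16 11)(2 5 4 8 6 10))^8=(1 11 16)(2 4 6)(5 8 10)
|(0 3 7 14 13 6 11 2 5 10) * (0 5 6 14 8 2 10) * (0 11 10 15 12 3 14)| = 30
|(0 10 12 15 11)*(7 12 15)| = |(0 10 15 11)(7 12)| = 4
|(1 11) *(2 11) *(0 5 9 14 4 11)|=8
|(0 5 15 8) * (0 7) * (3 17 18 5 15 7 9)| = |(0 15 8 9 3 17 18 5 7)| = 9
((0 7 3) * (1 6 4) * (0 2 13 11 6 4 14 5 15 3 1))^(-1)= (0 4 1 7)(2 3 15 5 14 6 11 13)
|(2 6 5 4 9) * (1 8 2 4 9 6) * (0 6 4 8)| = |(0 6 5 9 8 2 1)| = 7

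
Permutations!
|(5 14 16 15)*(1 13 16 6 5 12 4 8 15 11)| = |(1 13 16 11)(4 8 15 12)(5 14 6)| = 12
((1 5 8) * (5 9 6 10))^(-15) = (1 10)(5 9)(6 8)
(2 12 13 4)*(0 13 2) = (0 13 4)(2 12) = [13, 1, 12, 3, 0, 5, 6, 7, 8, 9, 10, 11, 2, 4]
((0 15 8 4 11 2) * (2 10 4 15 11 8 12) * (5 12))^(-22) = (0 15 11 5 10 12 4 2 8) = ((0 11 10 4 8 15 5 12 2))^(-22)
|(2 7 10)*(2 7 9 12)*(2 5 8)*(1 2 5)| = 4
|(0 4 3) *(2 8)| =|(0 4 3)(2 8)| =6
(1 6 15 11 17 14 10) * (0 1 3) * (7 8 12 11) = (0 1 6 15 7 8 12 11 17 14 10 3) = [1, 6, 2, 0, 4, 5, 15, 8, 12, 9, 3, 17, 11, 13, 10, 7, 16, 14]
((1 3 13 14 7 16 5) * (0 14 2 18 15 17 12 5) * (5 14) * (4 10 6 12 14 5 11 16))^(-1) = ((0 11 16)(1 3 13 2 18 15 17 14 7 4 10 6 12 5))^(-1) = (0 16 11)(1 5 12 6 10 4 7 14 17 15 18 2 13 3)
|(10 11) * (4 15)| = |(4 15)(10 11)| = 2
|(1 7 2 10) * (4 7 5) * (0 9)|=|(0 9)(1 5 4 7 2 10)|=6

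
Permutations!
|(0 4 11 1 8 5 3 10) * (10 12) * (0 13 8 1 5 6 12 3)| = |(0 4 11 5)(6 12 10 13 8)| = 20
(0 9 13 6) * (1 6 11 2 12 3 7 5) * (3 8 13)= [9, 6, 12, 7, 4, 1, 0, 5, 13, 3, 10, 2, 8, 11]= (0 9 3 7 5 1 6)(2 12 8 13 11)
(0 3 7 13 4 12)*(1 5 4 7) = [3, 5, 2, 1, 12, 4, 6, 13, 8, 9, 10, 11, 0, 7] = (0 3 1 5 4 12)(7 13)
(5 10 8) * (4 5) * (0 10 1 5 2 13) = (0 10 8 4 2 13)(1 5) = [10, 5, 13, 3, 2, 1, 6, 7, 4, 9, 8, 11, 12, 0]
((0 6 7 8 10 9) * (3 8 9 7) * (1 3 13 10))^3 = ((0 6 13 10 7 9)(1 3 8))^3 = (0 10)(6 7)(9 13)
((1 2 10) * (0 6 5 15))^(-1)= (0 15 5 6)(1 10 2)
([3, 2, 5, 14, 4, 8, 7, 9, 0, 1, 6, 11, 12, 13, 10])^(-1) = [8, 9, 1, 0, 4, 2, 10, 6, 5, 7, 14, 11, 12, 13, 3]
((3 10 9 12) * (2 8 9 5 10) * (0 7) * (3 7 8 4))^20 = (12)(2 3 4)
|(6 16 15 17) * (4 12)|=|(4 12)(6 16 15 17)|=4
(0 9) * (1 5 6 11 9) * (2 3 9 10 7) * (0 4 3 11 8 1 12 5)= (0 12 5 6 8 1)(2 11 10 7)(3 9 4)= [12, 0, 11, 9, 3, 6, 8, 2, 1, 4, 7, 10, 5]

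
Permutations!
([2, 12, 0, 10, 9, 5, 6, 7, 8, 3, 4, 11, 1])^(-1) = (0 2)(1 12)(3 9 4 10)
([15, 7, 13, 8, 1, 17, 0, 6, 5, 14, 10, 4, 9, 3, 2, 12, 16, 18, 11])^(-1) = (0 6 7 1 4 11 18 17 5 8 3 13 2 14 9 12 15)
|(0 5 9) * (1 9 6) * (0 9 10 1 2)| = |(0 5 6 2)(1 10)| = 4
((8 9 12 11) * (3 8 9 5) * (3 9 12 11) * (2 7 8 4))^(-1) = (2 4 3 12 11 9 5 8 7) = ((2 7 8 5 9 11 12 3 4))^(-1)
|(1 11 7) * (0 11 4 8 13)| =|(0 11 7 1 4 8 13)| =7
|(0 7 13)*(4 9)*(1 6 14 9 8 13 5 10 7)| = |(0 1 6 14 9 4 8 13)(5 10 7)| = 24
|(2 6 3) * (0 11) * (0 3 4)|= 6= |(0 11 3 2 6 4)|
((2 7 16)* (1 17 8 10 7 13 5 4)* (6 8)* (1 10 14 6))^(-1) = (1 17)(2 16 7 10 4 5 13)(6 14 8)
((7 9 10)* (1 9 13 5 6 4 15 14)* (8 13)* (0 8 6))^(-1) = (0 5 13 8)(1 14 15 4 6 7 10 9)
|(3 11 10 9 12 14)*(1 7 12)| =8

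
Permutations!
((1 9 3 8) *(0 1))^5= ((0 1 9 3 8))^5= (9)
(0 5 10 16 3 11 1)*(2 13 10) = (0 5 2 13 10 16 3 11 1) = [5, 0, 13, 11, 4, 2, 6, 7, 8, 9, 16, 1, 12, 10, 14, 15, 3]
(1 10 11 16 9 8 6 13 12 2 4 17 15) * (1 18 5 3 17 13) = (1 10 11 16 9 8 6)(2 4 13 12)(3 17 15 18 5) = [0, 10, 4, 17, 13, 3, 1, 7, 6, 8, 11, 16, 2, 12, 14, 18, 9, 15, 5]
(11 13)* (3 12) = [0, 1, 2, 12, 4, 5, 6, 7, 8, 9, 10, 13, 3, 11] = (3 12)(11 13)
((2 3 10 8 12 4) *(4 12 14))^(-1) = (2 4 14 8 10 3)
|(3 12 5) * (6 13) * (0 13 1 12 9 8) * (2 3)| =10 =|(0 13 6 1 12 5 2 3 9 8)|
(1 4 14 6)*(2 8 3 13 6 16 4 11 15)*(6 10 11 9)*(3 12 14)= (1 9 6)(2 8 12 14 16 4 3 13 10 11 15)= [0, 9, 8, 13, 3, 5, 1, 7, 12, 6, 11, 15, 14, 10, 16, 2, 4]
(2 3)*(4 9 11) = (2 3)(4 9 11) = [0, 1, 3, 2, 9, 5, 6, 7, 8, 11, 10, 4]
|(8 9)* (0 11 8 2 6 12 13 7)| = |(0 11 8 9 2 6 12 13 7)| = 9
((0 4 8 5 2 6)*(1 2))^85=(0 4 8 5 1 2 6)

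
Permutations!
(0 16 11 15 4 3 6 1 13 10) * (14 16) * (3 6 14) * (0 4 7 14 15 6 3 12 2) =(0 12 2)(1 13 10 4 3 15 7 14 16 11 6) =[12, 13, 0, 15, 3, 5, 1, 14, 8, 9, 4, 6, 2, 10, 16, 7, 11]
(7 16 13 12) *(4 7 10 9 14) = (4 7 16 13 12 10 9 14) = [0, 1, 2, 3, 7, 5, 6, 16, 8, 14, 9, 11, 10, 12, 4, 15, 13]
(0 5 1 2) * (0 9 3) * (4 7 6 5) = [4, 2, 9, 0, 7, 1, 5, 6, 8, 3] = (0 4 7 6 5 1 2 9 3)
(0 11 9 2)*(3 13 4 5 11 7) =(0 7 3 13 4 5 11 9 2) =[7, 1, 0, 13, 5, 11, 6, 3, 8, 2, 10, 9, 12, 4]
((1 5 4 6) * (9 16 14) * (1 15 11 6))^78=((1 5 4)(6 15 11)(9 16 14))^78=(16)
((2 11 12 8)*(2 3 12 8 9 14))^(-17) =(2 12 11 9 8 14 3)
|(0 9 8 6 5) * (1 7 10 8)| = 8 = |(0 9 1 7 10 8 6 5)|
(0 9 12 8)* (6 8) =(0 9 12 6 8) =[9, 1, 2, 3, 4, 5, 8, 7, 0, 12, 10, 11, 6]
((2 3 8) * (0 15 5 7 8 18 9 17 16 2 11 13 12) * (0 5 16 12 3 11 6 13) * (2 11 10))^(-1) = (0 11 16 15)(2 10)(3 13 6 8 7 5 12 17 9 18)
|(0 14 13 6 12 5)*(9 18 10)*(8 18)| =12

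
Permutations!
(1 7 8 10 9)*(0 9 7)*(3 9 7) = (0 7 8 10 3 9 1) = [7, 0, 2, 9, 4, 5, 6, 8, 10, 1, 3]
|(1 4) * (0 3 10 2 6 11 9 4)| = 9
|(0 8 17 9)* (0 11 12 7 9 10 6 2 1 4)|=8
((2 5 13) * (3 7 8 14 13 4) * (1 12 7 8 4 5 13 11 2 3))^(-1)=(1 4 7 12)(2 11 14 8 3 13)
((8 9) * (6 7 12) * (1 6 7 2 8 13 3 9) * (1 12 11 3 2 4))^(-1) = (1 4 6)(2 13 9 3 11 7 12 8)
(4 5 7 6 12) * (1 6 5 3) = (1 6 12 4 3)(5 7) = [0, 6, 2, 1, 3, 7, 12, 5, 8, 9, 10, 11, 4]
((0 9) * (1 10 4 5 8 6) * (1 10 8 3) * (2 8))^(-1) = ((0 9)(1 2 8 6 10 4 5 3))^(-1) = (0 9)(1 3 5 4 10 6 8 2)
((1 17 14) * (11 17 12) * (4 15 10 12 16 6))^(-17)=((1 16 6 4 15 10 12 11 17 14))^(-17)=(1 4 12 14 6 10 17 16 15 11)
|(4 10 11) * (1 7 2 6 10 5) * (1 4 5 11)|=15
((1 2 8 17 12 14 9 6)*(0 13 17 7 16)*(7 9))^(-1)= ((0 13 17 12 14 7 16)(1 2 8 9 6))^(-1)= (0 16 7 14 12 17 13)(1 6 9 8 2)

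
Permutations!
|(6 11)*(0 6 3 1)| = 5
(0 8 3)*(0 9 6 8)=[0, 1, 2, 9, 4, 5, 8, 7, 3, 6]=(3 9 6 8)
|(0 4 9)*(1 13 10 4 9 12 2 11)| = |(0 9)(1 13 10 4 12 2 11)| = 14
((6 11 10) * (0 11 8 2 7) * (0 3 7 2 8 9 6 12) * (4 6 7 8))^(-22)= (0 10)(3 4 9)(6 7 8)(11 12)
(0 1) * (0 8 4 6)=[1, 8, 2, 3, 6, 5, 0, 7, 4]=(0 1 8 4 6)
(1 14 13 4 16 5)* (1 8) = (1 14 13 4 16 5 8) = [0, 14, 2, 3, 16, 8, 6, 7, 1, 9, 10, 11, 12, 4, 13, 15, 5]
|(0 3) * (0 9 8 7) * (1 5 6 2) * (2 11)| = 5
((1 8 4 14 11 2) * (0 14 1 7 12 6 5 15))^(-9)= ((0 14 11 2 7 12 6 5 15)(1 8 4))^(-9)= (15)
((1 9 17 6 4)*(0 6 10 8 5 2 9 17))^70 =(17)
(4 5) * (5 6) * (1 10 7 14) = (1 10 7 14)(4 6 5) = [0, 10, 2, 3, 6, 4, 5, 14, 8, 9, 7, 11, 12, 13, 1]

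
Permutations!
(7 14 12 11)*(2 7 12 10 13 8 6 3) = (2 7 14 10 13 8 6 3)(11 12) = [0, 1, 7, 2, 4, 5, 3, 14, 6, 9, 13, 12, 11, 8, 10]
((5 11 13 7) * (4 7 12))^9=(4 11)(5 12)(7 13)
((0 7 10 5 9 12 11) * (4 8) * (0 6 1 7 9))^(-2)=((0 9 12 11 6 1 7 10 5)(4 8))^(-2)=(0 10 1 11 9 5 7 6 12)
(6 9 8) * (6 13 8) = (6 9)(8 13) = [0, 1, 2, 3, 4, 5, 9, 7, 13, 6, 10, 11, 12, 8]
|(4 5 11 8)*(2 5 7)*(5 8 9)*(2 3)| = |(2 8 4 7 3)(5 11 9)| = 15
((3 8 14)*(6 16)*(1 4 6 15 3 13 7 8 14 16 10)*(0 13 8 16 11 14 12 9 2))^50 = ((0 13 7 16 15 3 12 9 2)(1 4 6 10)(8 11 14))^50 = (0 3 13 12 7 9 16 2 15)(1 6)(4 10)(8 14 11)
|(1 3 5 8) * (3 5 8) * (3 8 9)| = 6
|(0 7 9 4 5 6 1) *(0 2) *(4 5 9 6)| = 15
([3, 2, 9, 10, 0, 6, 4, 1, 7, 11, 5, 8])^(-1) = (0 4 6 5 10 3)(1 7 8 11 9 2)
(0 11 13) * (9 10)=(0 11 13)(9 10)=[11, 1, 2, 3, 4, 5, 6, 7, 8, 10, 9, 13, 12, 0]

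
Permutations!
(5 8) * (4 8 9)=(4 8 5 9)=[0, 1, 2, 3, 8, 9, 6, 7, 5, 4]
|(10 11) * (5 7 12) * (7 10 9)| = |(5 10 11 9 7 12)| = 6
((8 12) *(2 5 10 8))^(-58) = (2 10 12 5 8) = ((2 5 10 8 12))^(-58)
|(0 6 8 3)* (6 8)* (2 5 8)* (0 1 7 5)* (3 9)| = |(0 2)(1 7 5 8 9 3)| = 6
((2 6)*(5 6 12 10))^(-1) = (2 6 5 10 12)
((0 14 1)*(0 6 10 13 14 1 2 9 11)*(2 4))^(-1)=(0 11 9 2 4 14 13 10 6 1)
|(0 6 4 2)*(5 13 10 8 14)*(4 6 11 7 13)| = |(0 11 7 13 10 8 14 5 4 2)| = 10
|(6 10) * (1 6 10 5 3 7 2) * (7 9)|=|(10)(1 6 5 3 9 7 2)|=7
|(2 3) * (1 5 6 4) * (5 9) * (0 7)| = |(0 7)(1 9 5 6 4)(2 3)| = 10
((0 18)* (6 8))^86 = ((0 18)(6 8))^86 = (18)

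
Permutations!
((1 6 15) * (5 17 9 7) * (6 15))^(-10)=(5 9)(7 17)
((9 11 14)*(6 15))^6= (15)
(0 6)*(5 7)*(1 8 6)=[1, 8, 2, 3, 4, 7, 0, 5, 6]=(0 1 8 6)(5 7)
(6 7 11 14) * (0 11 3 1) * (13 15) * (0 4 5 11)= (1 4 5 11 14 6 7 3)(13 15)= [0, 4, 2, 1, 5, 11, 7, 3, 8, 9, 10, 14, 12, 15, 6, 13]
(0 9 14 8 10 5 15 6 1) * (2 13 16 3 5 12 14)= [9, 0, 13, 5, 4, 15, 1, 7, 10, 2, 12, 11, 14, 16, 8, 6, 3]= (0 9 2 13 16 3 5 15 6 1)(8 10 12 14)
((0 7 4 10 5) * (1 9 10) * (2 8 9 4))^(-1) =(0 5 10 9 8 2 7)(1 4)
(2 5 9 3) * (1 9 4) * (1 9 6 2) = (1 6 2 5 4 9 3) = [0, 6, 5, 1, 9, 4, 2, 7, 8, 3]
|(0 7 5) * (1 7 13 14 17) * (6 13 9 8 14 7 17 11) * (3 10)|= 18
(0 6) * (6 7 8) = (0 7 8 6) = [7, 1, 2, 3, 4, 5, 0, 8, 6]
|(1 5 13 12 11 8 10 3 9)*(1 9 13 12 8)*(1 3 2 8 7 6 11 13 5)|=|(2 8 10)(3 5 12 13 7 6 11)|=21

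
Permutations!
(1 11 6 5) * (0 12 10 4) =(0 12 10 4)(1 11 6 5) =[12, 11, 2, 3, 0, 1, 5, 7, 8, 9, 4, 6, 10]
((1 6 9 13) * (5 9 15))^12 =((1 6 15 5 9 13))^12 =(15)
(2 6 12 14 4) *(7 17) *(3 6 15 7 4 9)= [0, 1, 15, 6, 2, 5, 12, 17, 8, 3, 10, 11, 14, 13, 9, 7, 16, 4]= (2 15 7 17 4)(3 6 12 14 9)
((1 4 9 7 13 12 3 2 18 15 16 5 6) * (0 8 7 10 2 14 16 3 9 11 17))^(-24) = (0 6 15 12 17 5 18 13 11 16 2 7 4 14 10 8 1 3 9)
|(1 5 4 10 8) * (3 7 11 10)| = |(1 5 4 3 7 11 10 8)| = 8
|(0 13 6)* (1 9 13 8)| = 6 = |(0 8 1 9 13 6)|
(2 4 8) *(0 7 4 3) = [7, 1, 3, 0, 8, 5, 6, 4, 2] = (0 7 4 8 2 3)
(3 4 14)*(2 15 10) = [0, 1, 15, 4, 14, 5, 6, 7, 8, 9, 2, 11, 12, 13, 3, 10] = (2 15 10)(3 4 14)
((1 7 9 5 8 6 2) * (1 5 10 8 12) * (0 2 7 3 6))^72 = ((0 2 5 12 1 3 6 7 9 10 8))^72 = (0 6 2 7 5 9 12 10 1 8 3)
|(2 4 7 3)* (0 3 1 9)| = 7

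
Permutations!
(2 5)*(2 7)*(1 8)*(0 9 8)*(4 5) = (0 9 8 1)(2 4 5 7) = [9, 0, 4, 3, 5, 7, 6, 2, 1, 8]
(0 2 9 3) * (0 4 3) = (0 2 9)(3 4) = [2, 1, 9, 4, 3, 5, 6, 7, 8, 0]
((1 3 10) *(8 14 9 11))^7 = (1 3 10)(8 11 9 14)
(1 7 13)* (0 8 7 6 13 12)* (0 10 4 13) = (0 8 7 12 10 4 13 1 6) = [8, 6, 2, 3, 13, 5, 0, 12, 7, 9, 4, 11, 10, 1]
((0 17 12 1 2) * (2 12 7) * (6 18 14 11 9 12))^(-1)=((0 17 7 2)(1 6 18 14 11 9 12))^(-1)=(0 2 7 17)(1 12 9 11 14 18 6)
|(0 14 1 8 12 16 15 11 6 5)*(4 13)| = |(0 14 1 8 12 16 15 11 6 5)(4 13)| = 10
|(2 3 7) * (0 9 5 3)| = 6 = |(0 9 5 3 7 2)|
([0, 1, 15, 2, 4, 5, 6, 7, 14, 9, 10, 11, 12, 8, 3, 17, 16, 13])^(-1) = (2 3 14 8 13 17 15)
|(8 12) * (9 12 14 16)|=5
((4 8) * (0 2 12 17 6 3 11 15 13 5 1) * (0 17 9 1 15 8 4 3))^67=((0 2 12 9 1 17 6)(3 11 8)(5 15 13))^67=(0 1 2 17 12 6 9)(3 11 8)(5 15 13)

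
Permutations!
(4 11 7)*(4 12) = (4 11 7 12) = [0, 1, 2, 3, 11, 5, 6, 12, 8, 9, 10, 7, 4]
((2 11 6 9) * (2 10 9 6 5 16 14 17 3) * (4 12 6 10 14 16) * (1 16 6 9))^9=((1 16 6 10)(2 11 5 4 12 9 14 17 3))^9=(17)(1 16 6 10)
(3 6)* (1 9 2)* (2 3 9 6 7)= (1 6 9 3 7 2)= [0, 6, 1, 7, 4, 5, 9, 2, 8, 3]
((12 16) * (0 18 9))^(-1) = ((0 18 9)(12 16))^(-1) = (0 9 18)(12 16)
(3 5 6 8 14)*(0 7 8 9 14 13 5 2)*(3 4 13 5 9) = [7, 1, 0, 2, 13, 6, 3, 8, 5, 14, 10, 11, 12, 9, 4] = (0 7 8 5 6 3 2)(4 13 9 14)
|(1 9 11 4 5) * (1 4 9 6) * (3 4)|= 6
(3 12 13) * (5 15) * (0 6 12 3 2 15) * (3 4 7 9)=(0 6 12 13 2 15 5)(3 4 7 9)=[6, 1, 15, 4, 7, 0, 12, 9, 8, 3, 10, 11, 13, 2, 14, 5]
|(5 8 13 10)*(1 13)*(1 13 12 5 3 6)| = 8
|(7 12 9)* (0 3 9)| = 5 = |(0 3 9 7 12)|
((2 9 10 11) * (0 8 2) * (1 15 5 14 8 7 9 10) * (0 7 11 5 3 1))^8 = ((0 11 7 9)(1 15 3)(2 10 5 14 8))^8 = (1 3 15)(2 14 10 8 5)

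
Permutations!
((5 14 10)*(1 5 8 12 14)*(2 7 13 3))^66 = ((1 5)(2 7 13 3)(8 12 14 10))^66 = (2 13)(3 7)(8 14)(10 12)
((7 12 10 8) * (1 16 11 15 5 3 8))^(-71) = (1 10 12 7 8 3 5 15 11 16)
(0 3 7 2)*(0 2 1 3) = (1 3 7) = [0, 3, 2, 7, 4, 5, 6, 1]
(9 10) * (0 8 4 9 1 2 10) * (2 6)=[8, 6, 10, 3, 9, 5, 2, 7, 4, 0, 1]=(0 8 4 9)(1 6 2 10)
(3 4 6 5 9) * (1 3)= (1 3 4 6 5 9)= [0, 3, 2, 4, 6, 9, 5, 7, 8, 1]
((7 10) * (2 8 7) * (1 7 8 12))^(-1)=(1 12 2 10 7)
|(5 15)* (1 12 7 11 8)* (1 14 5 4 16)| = |(1 12 7 11 8 14 5 15 4 16)| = 10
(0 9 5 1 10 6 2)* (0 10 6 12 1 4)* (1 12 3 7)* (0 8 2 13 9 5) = [5, 6, 10, 7, 8, 4, 13, 1, 2, 0, 3, 11, 12, 9] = (0 5 4 8 2 10 3 7 1 6 13 9)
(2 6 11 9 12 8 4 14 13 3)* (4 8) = [0, 1, 6, 2, 14, 5, 11, 7, 8, 12, 10, 9, 4, 3, 13] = (2 6 11 9 12 4 14 13 3)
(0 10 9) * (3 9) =[10, 1, 2, 9, 4, 5, 6, 7, 8, 0, 3] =(0 10 3 9)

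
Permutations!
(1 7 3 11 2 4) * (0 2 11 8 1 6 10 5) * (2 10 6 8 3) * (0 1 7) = (11)(0 10 5 1)(2 4 8 7) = [10, 0, 4, 3, 8, 1, 6, 2, 7, 9, 5, 11]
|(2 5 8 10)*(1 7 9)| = 12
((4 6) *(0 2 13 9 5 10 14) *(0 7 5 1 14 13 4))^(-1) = (0 6 4 2)(1 9 13 10 5 7 14)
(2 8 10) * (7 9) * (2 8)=(7 9)(8 10)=[0, 1, 2, 3, 4, 5, 6, 9, 10, 7, 8]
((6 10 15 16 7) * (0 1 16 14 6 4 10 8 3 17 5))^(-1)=(0 5 17 3 8 6 14 15 10 4 7 16 1)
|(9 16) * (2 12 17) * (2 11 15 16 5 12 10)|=14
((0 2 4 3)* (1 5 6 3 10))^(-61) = ((0 2 4 10 1 5 6 3))^(-61) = (0 10 6 2 1 3 4 5)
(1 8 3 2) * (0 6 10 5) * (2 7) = [6, 8, 1, 7, 4, 0, 10, 2, 3, 9, 5] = (0 6 10 5)(1 8 3 7 2)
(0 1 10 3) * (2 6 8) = (0 1 10 3)(2 6 8) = [1, 10, 6, 0, 4, 5, 8, 7, 2, 9, 3]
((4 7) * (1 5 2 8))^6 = (1 2)(5 8)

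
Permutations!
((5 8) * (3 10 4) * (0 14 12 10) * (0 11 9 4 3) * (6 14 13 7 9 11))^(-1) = (0 4 9 7 13)(3 10 12 14 6)(5 8) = ((0 13 7 9 4)(3 6 14 12 10)(5 8))^(-1)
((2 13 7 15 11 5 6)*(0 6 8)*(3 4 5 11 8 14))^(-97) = (0 6 2 13 7 15 8)(3 14 5 4)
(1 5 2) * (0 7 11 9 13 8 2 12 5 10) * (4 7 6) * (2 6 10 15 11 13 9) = (0 10)(1 15 11 2)(4 7 13 8 6)(5 12) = [10, 15, 1, 3, 7, 12, 4, 13, 6, 9, 0, 2, 5, 8, 14, 11]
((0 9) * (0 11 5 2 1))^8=((0 9 11 5 2 1))^8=(0 11 2)(1 9 5)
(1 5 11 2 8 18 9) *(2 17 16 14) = (1 5 11 17 16 14 2 8 18 9) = [0, 5, 8, 3, 4, 11, 6, 7, 18, 1, 10, 17, 12, 13, 2, 15, 14, 16, 9]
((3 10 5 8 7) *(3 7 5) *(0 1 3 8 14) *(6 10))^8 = ((0 1 3 6 10 8 5 14))^8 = (14)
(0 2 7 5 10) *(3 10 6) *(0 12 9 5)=(0 2 7)(3 10 12 9 5 6)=[2, 1, 7, 10, 4, 6, 3, 0, 8, 5, 12, 11, 9]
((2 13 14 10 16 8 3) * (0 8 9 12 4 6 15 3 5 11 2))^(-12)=((0 8 5 11 2 13 14 10 16 9 12 4 6 15 3))^(-12)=(0 11 14 9 6)(2 10 12 15 8)(3 5 13 16 4)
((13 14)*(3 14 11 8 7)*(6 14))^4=((3 6 14 13 11 8 7))^4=(3 11 6 8 14 7 13)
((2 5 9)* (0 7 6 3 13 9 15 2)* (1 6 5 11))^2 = (0 5 2 1 3 9 7 15 11 6 13)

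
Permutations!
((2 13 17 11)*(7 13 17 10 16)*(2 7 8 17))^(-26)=(7 10 8 11 13 16 17)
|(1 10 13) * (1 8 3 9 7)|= |(1 10 13 8 3 9 7)|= 7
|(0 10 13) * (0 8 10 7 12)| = 3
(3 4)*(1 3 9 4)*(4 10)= (1 3)(4 9 10)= [0, 3, 2, 1, 9, 5, 6, 7, 8, 10, 4]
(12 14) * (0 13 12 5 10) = (0 13 12 14 5 10) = [13, 1, 2, 3, 4, 10, 6, 7, 8, 9, 0, 11, 14, 12, 5]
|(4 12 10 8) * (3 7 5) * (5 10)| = |(3 7 10 8 4 12 5)| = 7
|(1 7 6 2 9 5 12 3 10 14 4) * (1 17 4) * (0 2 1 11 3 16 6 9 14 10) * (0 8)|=42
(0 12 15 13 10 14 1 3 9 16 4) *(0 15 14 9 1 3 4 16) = (16)(0 12 14 3 1 4 15 13 10 9) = [12, 4, 2, 1, 15, 5, 6, 7, 8, 0, 9, 11, 14, 10, 3, 13, 16]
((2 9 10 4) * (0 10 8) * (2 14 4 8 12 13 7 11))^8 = ((0 10 8)(2 9 12 13 7 11)(4 14))^8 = (14)(0 8 10)(2 12 7)(9 13 11)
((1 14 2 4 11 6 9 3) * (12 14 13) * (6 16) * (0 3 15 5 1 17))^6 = (17)(1 11)(2 15)(4 5)(6 12)(9 14)(13 16)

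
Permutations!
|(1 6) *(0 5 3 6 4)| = 6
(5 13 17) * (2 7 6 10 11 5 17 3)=(17)(2 7 6 10 11 5 13 3)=[0, 1, 7, 2, 4, 13, 10, 6, 8, 9, 11, 5, 12, 3, 14, 15, 16, 17]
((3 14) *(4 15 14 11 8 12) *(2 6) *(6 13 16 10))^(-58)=(2 16 6 13 10)(3 15 12 11 14 4 8)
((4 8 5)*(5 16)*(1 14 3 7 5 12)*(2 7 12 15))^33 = (1 14 3 12)(2 16 4 7 15 8 5)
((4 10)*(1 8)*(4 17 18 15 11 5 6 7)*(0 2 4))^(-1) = (0 7 6 5 11 15 18 17 10 4 2)(1 8)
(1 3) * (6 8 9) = [0, 3, 2, 1, 4, 5, 8, 7, 9, 6] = (1 3)(6 8 9)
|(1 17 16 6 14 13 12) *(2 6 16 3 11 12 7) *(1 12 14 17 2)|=9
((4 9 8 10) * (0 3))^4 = (10)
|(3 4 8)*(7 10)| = |(3 4 8)(7 10)| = 6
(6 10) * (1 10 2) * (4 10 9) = (1 9 4 10 6 2) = [0, 9, 1, 3, 10, 5, 2, 7, 8, 4, 6]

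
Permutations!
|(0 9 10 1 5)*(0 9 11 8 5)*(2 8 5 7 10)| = |(0 11 5 9 2 8 7 10 1)| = 9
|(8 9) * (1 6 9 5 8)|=|(1 6 9)(5 8)|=6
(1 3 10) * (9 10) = (1 3 9 10) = [0, 3, 2, 9, 4, 5, 6, 7, 8, 10, 1]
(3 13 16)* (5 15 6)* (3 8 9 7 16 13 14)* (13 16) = (3 14)(5 15 6)(7 13 16 8 9) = [0, 1, 2, 14, 4, 15, 5, 13, 9, 7, 10, 11, 12, 16, 3, 6, 8]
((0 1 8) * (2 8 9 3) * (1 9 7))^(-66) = ((0 9 3 2 8)(1 7))^(-66) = (0 8 2 3 9)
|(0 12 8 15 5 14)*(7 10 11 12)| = |(0 7 10 11 12 8 15 5 14)| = 9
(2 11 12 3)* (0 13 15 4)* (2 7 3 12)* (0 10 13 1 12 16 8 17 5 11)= [1, 12, 0, 7, 10, 11, 6, 3, 17, 9, 13, 2, 16, 15, 14, 4, 8, 5]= (0 1 12 16 8 17 5 11 2)(3 7)(4 10 13 15)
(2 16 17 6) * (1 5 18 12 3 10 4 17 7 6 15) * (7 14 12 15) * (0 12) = (0 12 3 10 4 17 7 6 2 16 14)(1 5 18 15) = [12, 5, 16, 10, 17, 18, 2, 6, 8, 9, 4, 11, 3, 13, 0, 1, 14, 7, 15]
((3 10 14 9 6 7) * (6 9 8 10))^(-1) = ((3 6 7)(8 10 14))^(-1) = (3 7 6)(8 14 10)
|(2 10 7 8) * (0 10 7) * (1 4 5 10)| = |(0 1 4 5 10)(2 7 8)| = 15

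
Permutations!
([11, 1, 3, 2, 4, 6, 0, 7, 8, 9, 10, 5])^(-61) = (0 6 5 11)(2 3)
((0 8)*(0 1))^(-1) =(0 1 8)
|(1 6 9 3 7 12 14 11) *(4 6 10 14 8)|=28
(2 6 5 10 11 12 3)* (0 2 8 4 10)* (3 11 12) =(0 2 6 5)(3 8 4 10 12 11) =[2, 1, 6, 8, 10, 0, 5, 7, 4, 9, 12, 3, 11]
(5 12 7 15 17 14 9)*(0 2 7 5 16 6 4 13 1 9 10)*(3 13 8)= [2, 9, 7, 13, 8, 12, 4, 15, 3, 16, 0, 11, 5, 1, 10, 17, 6, 14]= (0 2 7 15 17 14 10)(1 9 16 6 4 8 3 13)(5 12)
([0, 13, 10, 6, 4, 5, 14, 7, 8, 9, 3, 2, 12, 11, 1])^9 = (1 13 11 2 10 3 6 14)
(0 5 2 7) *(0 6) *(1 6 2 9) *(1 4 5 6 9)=(0 6)(1 9 4 5)(2 7)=[6, 9, 7, 3, 5, 1, 0, 2, 8, 4]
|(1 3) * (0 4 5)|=6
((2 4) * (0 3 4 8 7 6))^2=((0 3 4 2 8 7 6))^2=(0 4 8 6 3 2 7)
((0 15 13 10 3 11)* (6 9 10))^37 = ((0 15 13 6 9 10 3 11))^37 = (0 10 13 11 9 15 3 6)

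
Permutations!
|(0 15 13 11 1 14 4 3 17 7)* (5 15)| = 11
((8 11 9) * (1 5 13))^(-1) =(1 13 5)(8 9 11)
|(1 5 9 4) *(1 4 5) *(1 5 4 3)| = |(1 5 9 4 3)| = 5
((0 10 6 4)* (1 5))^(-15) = ((0 10 6 4)(1 5))^(-15) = (0 10 6 4)(1 5)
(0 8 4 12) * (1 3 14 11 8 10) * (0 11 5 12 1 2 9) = (0 10 2 9)(1 3 14 5 12 11 8 4) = [10, 3, 9, 14, 1, 12, 6, 7, 4, 0, 2, 8, 11, 13, 5]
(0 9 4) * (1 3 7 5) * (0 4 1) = (0 9 1 3 7 5) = [9, 3, 2, 7, 4, 0, 6, 5, 8, 1]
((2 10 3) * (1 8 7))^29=((1 8 7)(2 10 3))^29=(1 7 8)(2 3 10)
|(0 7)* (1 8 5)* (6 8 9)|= |(0 7)(1 9 6 8 5)|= 10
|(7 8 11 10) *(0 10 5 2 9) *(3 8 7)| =8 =|(0 10 3 8 11 5 2 9)|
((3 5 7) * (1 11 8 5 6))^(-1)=(1 6 3 7 5 8 11)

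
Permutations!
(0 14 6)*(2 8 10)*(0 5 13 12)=[14, 1, 8, 3, 4, 13, 5, 7, 10, 9, 2, 11, 0, 12, 6]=(0 14 6 5 13 12)(2 8 10)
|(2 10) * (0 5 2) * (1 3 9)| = |(0 5 2 10)(1 3 9)| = 12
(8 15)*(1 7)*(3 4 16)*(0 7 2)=(0 7 1 2)(3 4 16)(8 15)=[7, 2, 0, 4, 16, 5, 6, 1, 15, 9, 10, 11, 12, 13, 14, 8, 3]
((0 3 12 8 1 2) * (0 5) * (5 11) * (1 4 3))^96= ((0 1 2 11 5)(3 12 8 4))^96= (12)(0 1 2 11 5)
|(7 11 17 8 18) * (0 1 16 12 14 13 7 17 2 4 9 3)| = |(0 1 16 12 14 13 7 11 2 4 9 3)(8 18 17)| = 12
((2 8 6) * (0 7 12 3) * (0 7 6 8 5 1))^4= (0 1 5 2 6)(3 7 12)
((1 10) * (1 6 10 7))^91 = (1 7)(6 10)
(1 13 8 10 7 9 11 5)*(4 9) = (1 13 8 10 7 4 9 11 5) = [0, 13, 2, 3, 9, 1, 6, 4, 10, 11, 7, 5, 12, 8]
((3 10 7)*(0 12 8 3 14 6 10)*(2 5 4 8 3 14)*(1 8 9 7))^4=((0 12 3)(1 8 14 6 10)(2 5 4 9 7))^4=(0 12 3)(1 10 6 14 8)(2 7 9 4 5)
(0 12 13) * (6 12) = (0 6 12 13) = [6, 1, 2, 3, 4, 5, 12, 7, 8, 9, 10, 11, 13, 0]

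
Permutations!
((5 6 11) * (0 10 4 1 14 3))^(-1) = (0 3 14 1 4 10)(5 11 6)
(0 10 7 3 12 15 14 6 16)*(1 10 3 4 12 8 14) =(0 3 8 14 6 16)(1 10 7 4 12 15) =[3, 10, 2, 8, 12, 5, 16, 4, 14, 9, 7, 11, 15, 13, 6, 1, 0]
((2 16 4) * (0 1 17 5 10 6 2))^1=(0 1 17 5 10 6 2 16 4)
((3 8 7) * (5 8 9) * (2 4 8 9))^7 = (2 8 3 4 7)(5 9)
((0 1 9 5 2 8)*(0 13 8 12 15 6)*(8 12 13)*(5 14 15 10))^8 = (0 9 15)(1 14 6)(2 10 13 5 12)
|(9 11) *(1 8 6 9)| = 5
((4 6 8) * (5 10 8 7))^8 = (4 7 10)(5 8 6) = ((4 6 7 5 10 8))^8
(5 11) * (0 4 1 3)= (0 4 1 3)(5 11)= [4, 3, 2, 0, 1, 11, 6, 7, 8, 9, 10, 5]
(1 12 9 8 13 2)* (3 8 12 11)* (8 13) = (1 11 3 13 2)(9 12) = [0, 11, 1, 13, 4, 5, 6, 7, 8, 12, 10, 3, 9, 2]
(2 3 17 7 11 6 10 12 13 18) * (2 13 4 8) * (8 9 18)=(2 3 17 7 11 6 10 12 4 9 18 13 8)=[0, 1, 3, 17, 9, 5, 10, 11, 2, 18, 12, 6, 4, 8, 14, 15, 16, 7, 13]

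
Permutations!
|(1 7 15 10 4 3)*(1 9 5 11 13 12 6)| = 12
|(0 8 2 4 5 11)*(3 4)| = 7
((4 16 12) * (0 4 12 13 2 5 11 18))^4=(0 2)(4 5)(11 16)(13 18)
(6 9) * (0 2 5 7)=[2, 1, 5, 3, 4, 7, 9, 0, 8, 6]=(0 2 5 7)(6 9)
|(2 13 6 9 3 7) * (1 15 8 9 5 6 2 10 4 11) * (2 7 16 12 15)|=|(1 2 13 7 10 4 11)(3 16 12 15 8 9)(5 6)|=42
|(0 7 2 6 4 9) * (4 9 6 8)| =7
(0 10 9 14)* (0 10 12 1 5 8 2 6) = (0 12 1 5 8 2 6)(9 14 10) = [12, 5, 6, 3, 4, 8, 0, 7, 2, 14, 9, 11, 1, 13, 10]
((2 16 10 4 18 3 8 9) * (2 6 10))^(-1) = ((2 16)(3 8 9 6 10 4 18))^(-1) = (2 16)(3 18 4 10 6 9 8)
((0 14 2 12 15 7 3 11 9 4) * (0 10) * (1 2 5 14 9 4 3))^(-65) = ((0 9 3 11 4 10)(1 2 12 15 7)(5 14))^(-65) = (15)(0 9 3 11 4 10)(5 14)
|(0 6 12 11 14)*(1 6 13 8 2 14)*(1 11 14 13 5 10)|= 21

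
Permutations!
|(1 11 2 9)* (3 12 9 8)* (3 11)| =12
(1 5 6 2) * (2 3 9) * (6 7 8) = (1 5 7 8 6 3 9 2) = [0, 5, 1, 9, 4, 7, 3, 8, 6, 2]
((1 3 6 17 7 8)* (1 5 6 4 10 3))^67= (3 4 10)(5 17 8 6 7)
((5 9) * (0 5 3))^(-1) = (0 3 9 5)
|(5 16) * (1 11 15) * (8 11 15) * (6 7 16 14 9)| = 6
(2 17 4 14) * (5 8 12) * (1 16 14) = (1 16 14 2 17 4)(5 8 12) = [0, 16, 17, 3, 1, 8, 6, 7, 12, 9, 10, 11, 5, 13, 2, 15, 14, 4]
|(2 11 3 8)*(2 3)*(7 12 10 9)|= |(2 11)(3 8)(7 12 10 9)|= 4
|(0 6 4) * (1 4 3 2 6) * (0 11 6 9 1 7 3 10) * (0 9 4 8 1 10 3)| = |(0 7)(1 8)(2 4 11 6 3)(9 10)| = 10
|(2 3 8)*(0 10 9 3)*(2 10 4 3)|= 7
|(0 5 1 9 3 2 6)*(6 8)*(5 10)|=|(0 10 5 1 9 3 2 8 6)|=9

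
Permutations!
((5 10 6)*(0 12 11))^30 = ((0 12 11)(5 10 6))^30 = (12)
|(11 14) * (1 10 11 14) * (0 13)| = 6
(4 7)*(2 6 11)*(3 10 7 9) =[0, 1, 6, 10, 9, 5, 11, 4, 8, 3, 7, 2] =(2 6 11)(3 10 7 4 9)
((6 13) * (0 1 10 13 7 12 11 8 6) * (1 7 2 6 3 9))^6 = (0 9 12 10 8)(1 11 13 3 7)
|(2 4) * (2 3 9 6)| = 5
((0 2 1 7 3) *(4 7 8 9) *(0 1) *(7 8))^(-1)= (0 2)(1 3 7)(4 9 8)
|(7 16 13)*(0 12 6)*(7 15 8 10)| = |(0 12 6)(7 16 13 15 8 10)| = 6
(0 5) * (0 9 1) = (0 5 9 1) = [5, 0, 2, 3, 4, 9, 6, 7, 8, 1]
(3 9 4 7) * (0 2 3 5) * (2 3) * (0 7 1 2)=(0 3 9 4 1 2)(5 7)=[3, 2, 0, 9, 1, 7, 6, 5, 8, 4]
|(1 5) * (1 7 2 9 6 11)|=|(1 5 7 2 9 6 11)|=7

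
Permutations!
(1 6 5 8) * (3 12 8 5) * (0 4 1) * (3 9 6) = (0 4 1 3 12 8)(6 9) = [4, 3, 2, 12, 1, 5, 9, 7, 0, 6, 10, 11, 8]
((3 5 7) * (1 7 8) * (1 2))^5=(1 2 8 5 3 7)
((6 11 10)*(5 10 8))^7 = (5 6 8 10 11)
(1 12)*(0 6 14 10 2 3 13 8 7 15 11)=[6, 12, 3, 13, 4, 5, 14, 15, 7, 9, 2, 0, 1, 8, 10, 11]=(0 6 14 10 2 3 13 8 7 15 11)(1 12)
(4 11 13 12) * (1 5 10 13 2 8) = (1 5 10 13 12 4 11 2 8) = [0, 5, 8, 3, 11, 10, 6, 7, 1, 9, 13, 2, 4, 12]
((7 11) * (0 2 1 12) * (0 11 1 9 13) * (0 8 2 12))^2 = ((0 12 11 7 1)(2 9 13 8))^2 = (0 11 1 12 7)(2 13)(8 9)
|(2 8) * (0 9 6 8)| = 5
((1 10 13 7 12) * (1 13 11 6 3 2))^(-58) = (1 11 3)(2 10 6)(7 13 12)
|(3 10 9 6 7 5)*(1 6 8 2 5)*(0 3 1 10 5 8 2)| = 10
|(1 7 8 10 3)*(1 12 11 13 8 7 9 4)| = |(1 9 4)(3 12 11 13 8 10)| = 6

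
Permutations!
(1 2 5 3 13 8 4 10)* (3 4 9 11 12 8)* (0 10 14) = (0 10 1 2 5 4 14)(3 13)(8 9 11 12) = [10, 2, 5, 13, 14, 4, 6, 7, 9, 11, 1, 12, 8, 3, 0]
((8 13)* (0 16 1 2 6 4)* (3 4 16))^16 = (16)(0 3 4) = ((0 3 4)(1 2 6 16)(8 13))^16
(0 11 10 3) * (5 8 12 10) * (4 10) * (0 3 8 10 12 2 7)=(0 11 5 10 8 2 7)(4 12)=[11, 1, 7, 3, 12, 10, 6, 0, 2, 9, 8, 5, 4]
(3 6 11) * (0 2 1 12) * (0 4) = [2, 12, 1, 6, 0, 5, 11, 7, 8, 9, 10, 3, 4] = (0 2 1 12 4)(3 6 11)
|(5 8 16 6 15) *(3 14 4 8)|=8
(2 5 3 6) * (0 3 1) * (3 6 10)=(0 6 2 5 1)(3 10)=[6, 0, 5, 10, 4, 1, 2, 7, 8, 9, 3]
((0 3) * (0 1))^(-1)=(0 1 3)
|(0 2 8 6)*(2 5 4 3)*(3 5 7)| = |(0 7 3 2 8 6)(4 5)| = 6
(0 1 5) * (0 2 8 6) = (0 1 5 2 8 6) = [1, 5, 8, 3, 4, 2, 0, 7, 6]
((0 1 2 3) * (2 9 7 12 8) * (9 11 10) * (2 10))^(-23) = (0 11 3 1 2)(7 8 9 12 10)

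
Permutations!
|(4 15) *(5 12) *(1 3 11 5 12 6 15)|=7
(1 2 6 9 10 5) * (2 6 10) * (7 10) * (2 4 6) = (1 2 7 10 5)(4 6 9) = [0, 2, 7, 3, 6, 1, 9, 10, 8, 4, 5]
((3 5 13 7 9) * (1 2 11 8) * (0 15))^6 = ((0 15)(1 2 11 8)(3 5 13 7 9))^6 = (15)(1 11)(2 8)(3 5 13 7 9)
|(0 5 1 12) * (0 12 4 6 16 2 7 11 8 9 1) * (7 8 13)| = 42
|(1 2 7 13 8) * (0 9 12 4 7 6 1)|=21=|(0 9 12 4 7 13 8)(1 2 6)|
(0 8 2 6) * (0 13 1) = (0 8 2 6 13 1) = [8, 0, 6, 3, 4, 5, 13, 7, 2, 9, 10, 11, 12, 1]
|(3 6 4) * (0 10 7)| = 3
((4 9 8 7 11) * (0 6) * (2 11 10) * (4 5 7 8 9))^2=((0 6)(2 11 5 7 10))^2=(2 5 10 11 7)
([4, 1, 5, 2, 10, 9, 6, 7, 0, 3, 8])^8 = [0, 1, 2, 3, 4, 5, 6, 7, 8, 9, 10]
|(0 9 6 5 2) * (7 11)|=10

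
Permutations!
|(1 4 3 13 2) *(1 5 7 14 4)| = 7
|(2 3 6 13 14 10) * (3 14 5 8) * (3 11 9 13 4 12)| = |(2 14 10)(3 6 4 12)(5 8 11 9 13)| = 60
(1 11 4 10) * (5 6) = (1 11 4 10)(5 6) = [0, 11, 2, 3, 10, 6, 5, 7, 8, 9, 1, 4]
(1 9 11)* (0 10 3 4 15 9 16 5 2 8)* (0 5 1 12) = (0 10 3 4 15 9 11 12)(1 16)(2 8 5) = [10, 16, 8, 4, 15, 2, 6, 7, 5, 11, 3, 12, 0, 13, 14, 9, 1]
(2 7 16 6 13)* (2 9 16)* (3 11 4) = (2 7)(3 11 4)(6 13 9 16) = [0, 1, 7, 11, 3, 5, 13, 2, 8, 16, 10, 4, 12, 9, 14, 15, 6]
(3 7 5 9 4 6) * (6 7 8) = (3 8 6)(4 7 5 9) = [0, 1, 2, 8, 7, 9, 3, 5, 6, 4]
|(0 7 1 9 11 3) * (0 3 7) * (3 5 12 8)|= |(1 9 11 7)(3 5 12 8)|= 4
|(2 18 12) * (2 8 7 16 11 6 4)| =9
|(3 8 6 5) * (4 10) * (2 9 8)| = |(2 9 8 6 5 3)(4 10)| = 6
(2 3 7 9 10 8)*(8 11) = (2 3 7 9 10 11 8) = [0, 1, 3, 7, 4, 5, 6, 9, 2, 10, 11, 8]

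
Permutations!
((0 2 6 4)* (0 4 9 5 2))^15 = ((2 6 9 5))^15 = (2 5 9 6)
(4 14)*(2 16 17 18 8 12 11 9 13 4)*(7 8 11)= (2 16 17 18 11 9 13 4 14)(7 8 12)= [0, 1, 16, 3, 14, 5, 6, 8, 12, 13, 10, 9, 7, 4, 2, 15, 17, 18, 11]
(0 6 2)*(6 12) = (0 12 6 2) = [12, 1, 0, 3, 4, 5, 2, 7, 8, 9, 10, 11, 6]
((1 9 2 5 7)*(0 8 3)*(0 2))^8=((0 8 3 2 5 7 1 9))^8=(9)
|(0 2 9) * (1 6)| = |(0 2 9)(1 6)| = 6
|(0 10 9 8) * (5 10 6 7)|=7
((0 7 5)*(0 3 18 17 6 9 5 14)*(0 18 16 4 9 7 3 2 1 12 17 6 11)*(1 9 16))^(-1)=(0 11 17 12 1 3)(2 5 9)(4 16)(6 18 14 7)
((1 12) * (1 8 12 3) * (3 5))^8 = (12)(1 3 5)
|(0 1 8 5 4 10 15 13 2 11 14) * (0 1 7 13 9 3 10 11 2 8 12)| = 20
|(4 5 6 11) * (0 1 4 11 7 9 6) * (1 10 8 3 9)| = 10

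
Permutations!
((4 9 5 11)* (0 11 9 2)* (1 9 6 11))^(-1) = ((0 1 9 5 6 11 4 2))^(-1) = (0 2 4 11 6 5 9 1)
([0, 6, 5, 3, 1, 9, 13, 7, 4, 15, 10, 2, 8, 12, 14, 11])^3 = [0, 12, 15, 3, 13, 11, 8, 7, 6, 2, 10, 9, 1, 4, 14, 5]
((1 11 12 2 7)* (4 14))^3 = (1 2 11 7 12)(4 14)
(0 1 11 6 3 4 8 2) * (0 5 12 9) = (0 1 11 6 3 4 8 2 5 12 9) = [1, 11, 5, 4, 8, 12, 3, 7, 2, 0, 10, 6, 9]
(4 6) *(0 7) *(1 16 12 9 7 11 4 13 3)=[11, 16, 2, 1, 6, 5, 13, 0, 8, 7, 10, 4, 9, 3, 14, 15, 12]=(0 11 4 6 13 3 1 16 12 9 7)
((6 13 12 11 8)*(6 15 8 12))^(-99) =(6 13)(8 15)(11 12)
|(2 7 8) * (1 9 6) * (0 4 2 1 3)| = |(0 4 2 7 8 1 9 6 3)| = 9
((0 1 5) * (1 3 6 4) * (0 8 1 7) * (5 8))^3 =((0 3 6 4 7)(1 8))^3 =(0 4 3 7 6)(1 8)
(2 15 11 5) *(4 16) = (2 15 11 5)(4 16) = [0, 1, 15, 3, 16, 2, 6, 7, 8, 9, 10, 5, 12, 13, 14, 11, 4]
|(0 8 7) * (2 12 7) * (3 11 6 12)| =|(0 8 2 3 11 6 12 7)| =8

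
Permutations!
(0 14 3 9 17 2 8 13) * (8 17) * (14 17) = (0 17 2 14 3 9 8 13) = [17, 1, 14, 9, 4, 5, 6, 7, 13, 8, 10, 11, 12, 0, 3, 15, 16, 2]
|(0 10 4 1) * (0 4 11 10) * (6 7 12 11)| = 10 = |(1 4)(6 7 12 11 10)|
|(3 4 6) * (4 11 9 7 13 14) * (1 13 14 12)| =21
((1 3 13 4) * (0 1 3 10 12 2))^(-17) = ((0 1 10 12 2)(3 13 4))^(-17) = (0 12 1 2 10)(3 13 4)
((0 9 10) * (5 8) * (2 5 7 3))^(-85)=(0 10 9)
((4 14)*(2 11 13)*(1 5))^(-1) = (1 5)(2 13 11)(4 14)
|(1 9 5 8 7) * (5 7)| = |(1 9 7)(5 8)| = 6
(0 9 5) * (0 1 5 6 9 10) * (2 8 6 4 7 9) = (0 10)(1 5)(2 8 6)(4 7 9) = [10, 5, 8, 3, 7, 1, 2, 9, 6, 4, 0]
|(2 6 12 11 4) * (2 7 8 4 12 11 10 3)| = 6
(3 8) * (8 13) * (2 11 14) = [0, 1, 11, 13, 4, 5, 6, 7, 3, 9, 10, 14, 12, 8, 2] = (2 11 14)(3 13 8)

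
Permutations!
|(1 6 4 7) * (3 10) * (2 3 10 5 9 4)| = 8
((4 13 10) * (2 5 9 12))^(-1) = (2 12 9 5)(4 10 13) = ((2 5 9 12)(4 13 10))^(-1)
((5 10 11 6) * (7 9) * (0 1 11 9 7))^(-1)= ((0 1 11 6 5 10 9))^(-1)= (0 9 10 5 6 11 1)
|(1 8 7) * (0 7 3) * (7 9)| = 6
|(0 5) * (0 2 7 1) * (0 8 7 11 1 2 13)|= |(0 5 13)(1 8 7 2 11)|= 15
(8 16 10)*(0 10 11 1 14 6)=(0 10 8 16 11 1 14 6)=[10, 14, 2, 3, 4, 5, 0, 7, 16, 9, 8, 1, 12, 13, 6, 15, 11]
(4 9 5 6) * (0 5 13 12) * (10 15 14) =(0 5 6 4 9 13 12)(10 15 14) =[5, 1, 2, 3, 9, 6, 4, 7, 8, 13, 15, 11, 0, 12, 10, 14]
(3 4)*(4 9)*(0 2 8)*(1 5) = (0 2 8)(1 5)(3 9 4) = [2, 5, 8, 9, 3, 1, 6, 7, 0, 4]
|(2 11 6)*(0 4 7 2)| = |(0 4 7 2 11 6)| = 6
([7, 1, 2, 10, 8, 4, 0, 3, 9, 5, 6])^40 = (10)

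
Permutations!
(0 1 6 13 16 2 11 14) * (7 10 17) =[1, 6, 11, 3, 4, 5, 13, 10, 8, 9, 17, 14, 12, 16, 0, 15, 2, 7] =(0 1 6 13 16 2 11 14)(7 10 17)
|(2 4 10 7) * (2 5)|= 5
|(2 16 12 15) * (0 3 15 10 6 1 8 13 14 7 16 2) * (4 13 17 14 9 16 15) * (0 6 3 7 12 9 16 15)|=|(0 7)(1 8 17 14 12 10 3 4 13 16 9 15 6)|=26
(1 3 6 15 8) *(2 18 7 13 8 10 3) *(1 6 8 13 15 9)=[0, 2, 18, 8, 4, 5, 9, 15, 6, 1, 3, 11, 12, 13, 14, 10, 16, 17, 7]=(1 2 18 7 15 10 3 8 6 9)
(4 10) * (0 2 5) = (0 2 5)(4 10) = [2, 1, 5, 3, 10, 0, 6, 7, 8, 9, 4]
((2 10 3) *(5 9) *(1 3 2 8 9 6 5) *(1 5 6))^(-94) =((1 3 8 9 5)(2 10))^(-94) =(10)(1 3 8 9 5)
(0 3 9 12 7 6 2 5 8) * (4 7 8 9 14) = [3, 1, 5, 14, 7, 9, 2, 6, 0, 12, 10, 11, 8, 13, 4] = (0 3 14 4 7 6 2 5 9 12 8)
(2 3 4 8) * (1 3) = (1 3 4 8 2) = [0, 3, 1, 4, 8, 5, 6, 7, 2]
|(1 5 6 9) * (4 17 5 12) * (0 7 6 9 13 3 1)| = |(0 7 6 13 3 1 12 4 17 5 9)| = 11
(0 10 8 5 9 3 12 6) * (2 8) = [10, 1, 8, 12, 4, 9, 0, 7, 5, 3, 2, 11, 6] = (0 10 2 8 5 9 3 12 6)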